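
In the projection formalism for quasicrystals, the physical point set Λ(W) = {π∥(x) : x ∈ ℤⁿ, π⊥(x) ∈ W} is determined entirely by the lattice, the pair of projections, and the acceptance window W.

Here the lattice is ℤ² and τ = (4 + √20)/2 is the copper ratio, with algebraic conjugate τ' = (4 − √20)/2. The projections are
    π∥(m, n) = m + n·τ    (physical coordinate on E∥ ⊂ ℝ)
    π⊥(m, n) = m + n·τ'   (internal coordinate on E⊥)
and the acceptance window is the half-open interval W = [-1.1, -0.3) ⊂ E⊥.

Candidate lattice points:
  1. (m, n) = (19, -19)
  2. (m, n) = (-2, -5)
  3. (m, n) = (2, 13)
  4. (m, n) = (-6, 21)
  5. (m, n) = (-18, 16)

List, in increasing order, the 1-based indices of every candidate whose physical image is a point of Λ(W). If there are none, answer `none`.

τ' = (4−√20)/2 ≈ -0.236068.
candidate 1: (m,n)=(19,-19) → π∥ = 19-19·τ ≈ -61.485292, π⊥ = 19-19·τ' ≈ 23.485292 ∉ [-1.1, -0.3) ⇒ out
candidate 2: (m,n)=(-2,-5) → π∥ = -2-5·τ ≈ -23.180340, π⊥ = -2-5·τ' ≈ -0.819660 ∈ [-1.1, -0.3) ⇒ IN Λ
candidate 3: (m,n)=(2,13) → π∥ = 2+13·τ ≈ 57.068884, π⊥ = 2+13·τ' ≈ -1.068884 ∈ [-1.1, -0.3) ⇒ IN Λ
candidate 4: (m,n)=(-6,21) → π∥ = -6+21·τ ≈ 82.957428, π⊥ = -6+21·τ' ≈ -10.957428 ∉ [-1.1, -0.3) ⇒ out
candidate 5: (m,n)=(-18,16) → π∥ = -18+16·τ ≈ 49.777088, π⊥ = -18+16·τ' ≈ -21.777088 ∉ [-1.1, -0.3) ⇒ out

2, 3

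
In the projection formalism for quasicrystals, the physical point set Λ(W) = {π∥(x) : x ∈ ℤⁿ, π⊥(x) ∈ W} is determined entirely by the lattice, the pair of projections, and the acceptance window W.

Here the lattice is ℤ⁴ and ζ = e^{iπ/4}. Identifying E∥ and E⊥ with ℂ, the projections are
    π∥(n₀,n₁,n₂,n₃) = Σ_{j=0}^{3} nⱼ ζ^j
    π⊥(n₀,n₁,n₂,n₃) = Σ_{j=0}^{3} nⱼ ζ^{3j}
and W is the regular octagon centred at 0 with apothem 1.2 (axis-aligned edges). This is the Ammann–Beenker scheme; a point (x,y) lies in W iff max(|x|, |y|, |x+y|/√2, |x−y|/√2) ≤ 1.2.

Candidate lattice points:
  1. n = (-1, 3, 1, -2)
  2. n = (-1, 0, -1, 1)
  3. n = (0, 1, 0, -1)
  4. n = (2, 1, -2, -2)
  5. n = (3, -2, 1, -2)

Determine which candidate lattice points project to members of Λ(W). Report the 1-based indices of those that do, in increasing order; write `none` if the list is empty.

none

Internal map: ζ^{3j} for j=0..3 gives (1,0), (−√2/2,√2/2), (0,−1), (√2/2,√2/2).
candidate 1: n = (-1, 3, 1, -2) → π⊥ ≈ (-4.535534, -0.292893); max(|x|,|y|,|x±y|/√2) = 4.535534 > 1.2 ⇒ ∉ W
candidate 2: n = (-1, 0, -1, 1) → π⊥ ≈ (-0.292893, +1.707107); max(|x|,|y|,|x±y|/√2) = 1.707107 > 1.2 ⇒ ∉ W
candidate 3: n = (0, 1, 0, -1) → π⊥ ≈ (-1.414214, +0.000000); max(|x|,|y|,|x±y|/√2) = 1.414214 > 1.2 ⇒ ∉ W
candidate 4: n = (2, 1, -2, -2) → π⊥ ≈ (-0.121320, +1.292893); max(|x|,|y|,|x±y|/√2) = 1.292893 > 1.2 ⇒ ∉ W
candidate 5: n = (3, -2, 1, -2) → π⊥ ≈ (+3.000000, -3.828427); max(|x|,|y|,|x±y|/√2) = 4.828427 > 1.2 ⇒ ∉ W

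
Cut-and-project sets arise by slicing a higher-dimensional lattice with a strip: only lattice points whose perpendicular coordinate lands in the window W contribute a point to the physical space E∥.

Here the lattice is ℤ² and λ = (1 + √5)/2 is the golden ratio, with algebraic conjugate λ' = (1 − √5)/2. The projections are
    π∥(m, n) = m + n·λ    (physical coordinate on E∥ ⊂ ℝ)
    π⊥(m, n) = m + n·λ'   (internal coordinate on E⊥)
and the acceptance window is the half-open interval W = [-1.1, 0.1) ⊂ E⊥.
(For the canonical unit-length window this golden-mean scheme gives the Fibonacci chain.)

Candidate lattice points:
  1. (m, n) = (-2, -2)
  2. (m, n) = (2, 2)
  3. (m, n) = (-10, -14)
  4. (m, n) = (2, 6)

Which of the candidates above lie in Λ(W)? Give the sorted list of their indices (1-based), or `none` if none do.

1

λ' = (1−√5)/2 ≈ -0.6180.
candidate 1: (m,n)=(-2,-2) → π∥ = -2-2·λ ≈ -5.2361, π⊥ = -2-2·λ' ≈ -0.7639 ∈ [-1.1, 0.1) ⇒ IN Λ
candidate 2: (m,n)=(2,2) → π∥ = 2+2·λ ≈ 5.2361, π⊥ = 2+2·λ' ≈ 0.7639 ∉ [-1.1, 0.1) ⇒ out
candidate 3: (m,n)=(-10,-14) → π∥ = -10-14·λ ≈ -32.6525, π⊥ = -10-14·λ' ≈ -1.3475 ∉ [-1.1, 0.1) ⇒ out
candidate 4: (m,n)=(2,6) → π∥ = 2+6·λ ≈ 11.7082, π⊥ = 2+6·λ' ≈ -1.7082 ∉ [-1.1, 0.1) ⇒ out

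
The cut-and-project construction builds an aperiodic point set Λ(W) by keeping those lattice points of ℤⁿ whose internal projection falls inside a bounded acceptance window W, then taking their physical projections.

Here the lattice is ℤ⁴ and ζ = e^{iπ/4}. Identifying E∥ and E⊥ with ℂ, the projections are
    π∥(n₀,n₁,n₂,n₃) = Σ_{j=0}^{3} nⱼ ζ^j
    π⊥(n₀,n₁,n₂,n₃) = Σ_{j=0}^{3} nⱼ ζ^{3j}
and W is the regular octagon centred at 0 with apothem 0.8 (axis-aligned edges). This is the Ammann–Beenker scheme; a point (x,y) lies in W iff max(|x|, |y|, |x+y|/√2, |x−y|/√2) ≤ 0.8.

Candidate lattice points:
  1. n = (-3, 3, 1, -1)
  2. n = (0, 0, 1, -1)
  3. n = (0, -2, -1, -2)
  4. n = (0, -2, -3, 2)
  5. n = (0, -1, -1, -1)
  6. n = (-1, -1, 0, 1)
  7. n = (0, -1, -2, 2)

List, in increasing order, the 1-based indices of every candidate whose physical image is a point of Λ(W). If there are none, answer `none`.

Internal map: ζ^{3j} for j=0..3 gives (1,0), (−√2/2,√2/2), (0,−1), (√2/2,√2/2).
#1 (-3, 3, 1, -1): internal (-5.828427, 0.414214); octagon support 5.828427 vs apothem 0.8 → ∉ W
#2 (0, 0, 1, -1): internal (-0.707107, -1.707107); octagon support 1.707107 vs apothem 0.8 → ∉ W
#3 (0, -2, -1, -2): internal (0.000000, -1.828427); octagon support 1.828427 vs apothem 0.8 → ∉ W
#4 (0, -2, -3, 2): internal (2.828427, 3.000000); octagon support 4.121320 vs apothem 0.8 → ∉ W
#5 (0, -1, -1, -1): internal (0.000000, -0.414214); octagon support 0.414214 vs apothem 0.8 → ∈ W
#6 (-1, -1, 0, 1): internal (0.414214, 0.000000); octagon support 0.414214 vs apothem 0.8 → ∈ W
#7 (0, -1, -2, 2): internal (2.121320, 2.707107); octagon support 3.414214 vs apothem 0.8 → ∉ W

5, 6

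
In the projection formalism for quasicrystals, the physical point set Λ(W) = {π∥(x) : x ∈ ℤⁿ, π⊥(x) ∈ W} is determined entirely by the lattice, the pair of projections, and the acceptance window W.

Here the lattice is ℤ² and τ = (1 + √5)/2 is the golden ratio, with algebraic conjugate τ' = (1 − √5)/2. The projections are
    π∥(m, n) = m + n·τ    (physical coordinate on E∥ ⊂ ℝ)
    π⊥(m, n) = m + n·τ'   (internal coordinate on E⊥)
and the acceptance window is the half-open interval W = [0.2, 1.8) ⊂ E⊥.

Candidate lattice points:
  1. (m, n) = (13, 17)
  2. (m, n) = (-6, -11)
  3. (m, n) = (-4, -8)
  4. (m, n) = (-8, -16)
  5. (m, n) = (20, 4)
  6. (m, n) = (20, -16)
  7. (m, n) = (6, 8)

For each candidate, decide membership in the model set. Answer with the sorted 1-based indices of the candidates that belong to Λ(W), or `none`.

2, 3, 7

τ' = (1−√5)/2 ≈ -0.618034.
candidate 1: (m,n)=(13,17) → π∥ = 13+17·τ ≈ 40.506578, π⊥ = 13+17·τ' ≈ 2.493422 ∉ [0.2, 1.8) ⇒ out
candidate 2: (m,n)=(-6,-11) → π∥ = -6-11·τ ≈ -23.798374, π⊥ = -6-11·τ' ≈ 0.798374 ∈ [0.2, 1.8) ⇒ IN Λ
candidate 3: (m,n)=(-4,-8) → π∥ = -4-8·τ ≈ -16.944272, π⊥ = -4-8·τ' ≈ 0.944272 ∈ [0.2, 1.8) ⇒ IN Λ
candidate 4: (m,n)=(-8,-16) → π∥ = -8-16·τ ≈ -33.888544, π⊥ = -8-16·τ' ≈ 1.888544 ∉ [0.2, 1.8) ⇒ out
candidate 5: (m,n)=(20,4) → π∥ = 20+4·τ ≈ 26.472136, π⊥ = 20+4·τ' ≈ 17.527864 ∉ [0.2, 1.8) ⇒ out
candidate 6: (m,n)=(20,-16) → π∥ = 20-16·τ ≈ -5.888544, π⊥ = 20-16·τ' ≈ 29.888544 ∉ [0.2, 1.8) ⇒ out
candidate 7: (m,n)=(6,8) → π∥ = 6+8·τ ≈ 18.944272, π⊥ = 6+8·τ' ≈ 1.055728 ∈ [0.2, 1.8) ⇒ IN Λ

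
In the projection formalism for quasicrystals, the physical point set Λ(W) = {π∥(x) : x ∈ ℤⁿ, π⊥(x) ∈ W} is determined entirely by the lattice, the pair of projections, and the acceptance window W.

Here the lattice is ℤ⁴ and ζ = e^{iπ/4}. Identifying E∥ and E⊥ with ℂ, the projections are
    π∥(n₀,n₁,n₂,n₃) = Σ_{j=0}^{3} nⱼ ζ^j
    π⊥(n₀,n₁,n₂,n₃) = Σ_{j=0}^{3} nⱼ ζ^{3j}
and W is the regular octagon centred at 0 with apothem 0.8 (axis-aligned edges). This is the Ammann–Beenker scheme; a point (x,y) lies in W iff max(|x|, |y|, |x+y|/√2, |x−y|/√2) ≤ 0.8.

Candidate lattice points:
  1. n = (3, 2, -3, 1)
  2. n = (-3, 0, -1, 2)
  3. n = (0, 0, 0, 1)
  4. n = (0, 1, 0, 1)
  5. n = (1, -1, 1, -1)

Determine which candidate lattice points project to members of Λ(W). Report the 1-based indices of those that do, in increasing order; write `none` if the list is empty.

none

Internal map: ζ^{3j} for j=0..3 gives (1,0), (−√2/2,√2/2), (0,−1), (√2/2,√2/2).
candidate 1: n = (3, 2, -3, 1) → π⊥ ≈ (+2.29289, +5.12132); max(|x|,|y|,|x±y|/√2) = 5.24264 > 0.8 ⇒ ∉ W
candidate 2: n = (-3, 0, -1, 2) → π⊥ ≈ (-1.58579, +2.41421); max(|x|,|y|,|x±y|/√2) = 2.82843 > 0.8 ⇒ ∉ W
candidate 3: n = (0, 0, 0, 1) → π⊥ ≈ (+0.70711, +0.70711); max(|x|,|y|,|x±y|/√2) = 1.00000 > 0.8 ⇒ ∉ W
candidate 4: n = (0, 1, 0, 1) → π⊥ ≈ (+0.00000, +1.41421); max(|x|,|y|,|x±y|/√2) = 1.41421 > 0.8 ⇒ ∉ W
candidate 5: n = (1, -1, 1, -1) → π⊥ ≈ (+1.00000, -2.41421); max(|x|,|y|,|x±y|/√2) = 2.41421 > 0.8 ⇒ ∉ W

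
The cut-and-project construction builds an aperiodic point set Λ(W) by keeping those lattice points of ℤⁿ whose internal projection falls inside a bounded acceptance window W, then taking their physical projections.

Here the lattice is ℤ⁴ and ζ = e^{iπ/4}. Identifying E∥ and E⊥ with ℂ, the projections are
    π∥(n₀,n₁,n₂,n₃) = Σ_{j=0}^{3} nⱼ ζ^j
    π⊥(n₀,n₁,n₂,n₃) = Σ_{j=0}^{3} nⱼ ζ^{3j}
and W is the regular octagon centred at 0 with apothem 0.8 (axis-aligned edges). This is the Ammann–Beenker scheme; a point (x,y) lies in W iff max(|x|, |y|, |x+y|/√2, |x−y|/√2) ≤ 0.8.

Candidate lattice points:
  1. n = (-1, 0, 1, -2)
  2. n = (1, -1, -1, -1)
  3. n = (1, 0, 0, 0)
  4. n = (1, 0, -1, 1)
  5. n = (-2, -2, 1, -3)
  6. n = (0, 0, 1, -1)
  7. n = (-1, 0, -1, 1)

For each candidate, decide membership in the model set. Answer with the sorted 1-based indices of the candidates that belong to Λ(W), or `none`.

none

π⊥(n) = n₀ + n₁ζ³ + n₂ζ⁶ + n₃ζ⁹ where ζ = e^{iπ/4}.
candidate 1: n = (-1, 0, 1, -2) → π⊥ ≈ (-2.414214, -2.414214); max(|x|,|y|,|x±y|/√2) = 3.414214 > 0.8 ⇒ ∉ W
candidate 2: n = (1, -1, -1, -1) → π⊥ ≈ (+1.000000, -0.414214); max(|x|,|y|,|x±y|/√2) = 1.000000 > 0.8 ⇒ ∉ W
candidate 3: n = (1, 0, 0, 0) → π⊥ ≈ (+1.000000, +0.000000); max(|x|,|y|,|x±y|/√2) = 1.000000 > 0.8 ⇒ ∉ W
candidate 4: n = (1, 0, -1, 1) → π⊥ ≈ (+1.707107, +1.707107); max(|x|,|y|,|x±y|/√2) = 2.414214 > 0.8 ⇒ ∉ W
candidate 5: n = (-2, -2, 1, -3) → π⊥ ≈ (-2.707107, -4.535534); max(|x|,|y|,|x±y|/√2) = 5.121320 > 0.8 ⇒ ∉ W
candidate 6: n = (0, 0, 1, -1) → π⊥ ≈ (-0.707107, -1.707107); max(|x|,|y|,|x±y|/√2) = 1.707107 > 0.8 ⇒ ∉ W
candidate 7: n = (-1, 0, -1, 1) → π⊥ ≈ (-0.292893, +1.707107); max(|x|,|y|,|x±y|/√2) = 1.707107 > 0.8 ⇒ ∉ W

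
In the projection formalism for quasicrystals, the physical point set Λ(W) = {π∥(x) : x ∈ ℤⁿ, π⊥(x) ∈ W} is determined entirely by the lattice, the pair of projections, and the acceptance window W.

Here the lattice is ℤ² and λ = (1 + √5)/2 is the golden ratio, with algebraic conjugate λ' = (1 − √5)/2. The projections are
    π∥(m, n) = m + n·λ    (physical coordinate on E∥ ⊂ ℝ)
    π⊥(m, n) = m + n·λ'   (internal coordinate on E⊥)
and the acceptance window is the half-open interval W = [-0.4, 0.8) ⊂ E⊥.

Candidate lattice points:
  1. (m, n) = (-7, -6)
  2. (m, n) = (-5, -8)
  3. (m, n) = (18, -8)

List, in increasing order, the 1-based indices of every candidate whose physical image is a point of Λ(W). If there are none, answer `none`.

2

λ' = (1−√5)/2 ≈ -0.61803.
[1] lift (-7,-6): star map gives -3.29180; window check -0.4 ≤ -3.29180 < 0.8 is false → out
[2] lift (-5,-8): star map gives -0.05573; window check -0.4 ≤ -0.05573 < 0.8 is true → IN Λ
[3] lift (18,-8): star map gives 22.94427; window check -0.4 ≤ 22.94427 < 0.8 is false → out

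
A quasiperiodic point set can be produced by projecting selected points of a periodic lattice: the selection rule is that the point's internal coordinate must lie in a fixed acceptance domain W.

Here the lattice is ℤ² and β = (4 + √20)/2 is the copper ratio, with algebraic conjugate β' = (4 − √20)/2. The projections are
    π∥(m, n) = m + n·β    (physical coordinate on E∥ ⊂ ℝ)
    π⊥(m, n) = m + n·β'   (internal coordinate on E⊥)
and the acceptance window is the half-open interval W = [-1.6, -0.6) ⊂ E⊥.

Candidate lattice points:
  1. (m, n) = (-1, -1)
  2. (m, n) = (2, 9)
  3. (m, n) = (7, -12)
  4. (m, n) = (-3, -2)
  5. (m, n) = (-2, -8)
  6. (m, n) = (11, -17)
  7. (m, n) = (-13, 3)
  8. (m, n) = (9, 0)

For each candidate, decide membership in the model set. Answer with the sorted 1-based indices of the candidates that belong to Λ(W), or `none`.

1

Compute β' = (4−√20)/2 = -0.236068, so π⊥(m,n) = m -0.236068·n.
candidate 1: (m,n)=(-1,-1) → π∥ = -1-1·β ≈ -5.236068, π⊥ = -1-1·β' ≈ -0.763932 ∈ [-1.6, -0.6) ⇒ IN Λ
candidate 2: (m,n)=(2,9) → π∥ = 2+9·β ≈ 40.124612, π⊥ = 2+9·β' ≈ -0.124612 ∉ [-1.6, -0.6) ⇒ out
candidate 3: (m,n)=(7,-12) → π∥ = 7-12·β ≈ -43.832816, π⊥ = 7-12·β' ≈ 9.832816 ∉ [-1.6, -0.6) ⇒ out
candidate 4: (m,n)=(-3,-2) → π∥ = -3-2·β ≈ -11.472136, π⊥ = -3-2·β' ≈ -2.527864 ∉ [-1.6, -0.6) ⇒ out
candidate 5: (m,n)=(-2,-8) → π∥ = -2-8·β ≈ -35.888544, π⊥ = -2-8·β' ≈ -0.111456 ∉ [-1.6, -0.6) ⇒ out
candidate 6: (m,n)=(11,-17) → π∥ = 11-17·β ≈ -61.013156, π⊥ = 11-17·β' ≈ 15.013156 ∉ [-1.6, -0.6) ⇒ out
candidate 7: (m,n)=(-13,3) → π∥ = -13+3·β ≈ -0.291796, π⊥ = -13+3·β' ≈ -13.708204 ∉ [-1.6, -0.6) ⇒ out
candidate 8: (m,n)=(9,0) → π∥ = 9+0·β ≈ 9.000000, π⊥ = 9+0·β' ≈ 9.000000 ∉ [-1.6, -0.6) ⇒ out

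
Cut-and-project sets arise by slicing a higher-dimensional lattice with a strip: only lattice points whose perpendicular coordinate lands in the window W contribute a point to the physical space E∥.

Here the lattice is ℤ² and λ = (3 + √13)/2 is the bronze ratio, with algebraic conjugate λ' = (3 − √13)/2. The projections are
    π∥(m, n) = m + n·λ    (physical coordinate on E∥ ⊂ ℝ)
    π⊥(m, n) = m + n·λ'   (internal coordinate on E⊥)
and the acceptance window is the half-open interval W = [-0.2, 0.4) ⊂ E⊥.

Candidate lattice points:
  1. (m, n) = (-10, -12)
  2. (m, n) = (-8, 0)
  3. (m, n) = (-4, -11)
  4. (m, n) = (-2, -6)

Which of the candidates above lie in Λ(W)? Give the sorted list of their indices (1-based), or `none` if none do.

λ' = (3−√13)/2 ≈ -0.30278.
#1 (-10,-12): internal coord -10 + (-12)·λ' = -6.36669; -6.36669 ∉ [-0.2, 0.4) → out
#2 (-8,0): internal coord -8 + (0)·λ' = -8.00000; -8.00000 ∉ [-0.2, 0.4) → out
#3 (-4,-11): internal coord -4 + (-11)·λ' = -0.66947; -0.66947 ∉ [-0.2, 0.4) → out
#4 (-2,-6): internal coord -2 + (-6)·λ' = -0.18335; -0.18335 ∈ [-0.2, 0.4) → IN Λ

4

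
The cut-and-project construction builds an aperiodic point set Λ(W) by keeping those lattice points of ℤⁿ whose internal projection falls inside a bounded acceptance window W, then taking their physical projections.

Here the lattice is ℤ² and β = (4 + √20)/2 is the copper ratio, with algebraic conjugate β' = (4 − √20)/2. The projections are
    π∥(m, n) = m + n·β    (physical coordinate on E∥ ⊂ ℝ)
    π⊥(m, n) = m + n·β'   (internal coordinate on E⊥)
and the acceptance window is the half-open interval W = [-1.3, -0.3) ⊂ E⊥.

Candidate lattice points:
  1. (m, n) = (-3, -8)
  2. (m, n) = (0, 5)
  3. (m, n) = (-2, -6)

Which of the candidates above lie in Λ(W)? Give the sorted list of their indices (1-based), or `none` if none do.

1, 2, 3

Compute β' = (4−√20)/2 = -0.236068, so π⊥(m,n) = m -0.236068·n.
[1] lift (-3,-8): star map gives -1.111456; window check -1.3 ≤ -1.111456 < -0.3 is true → IN Λ
[2] lift (0,5): star map gives -1.180340; window check -1.3 ≤ -1.180340 < -0.3 is true → IN Λ
[3] lift (-2,-6): star map gives -0.583592; window check -1.3 ≤ -0.583592 < -0.3 is true → IN Λ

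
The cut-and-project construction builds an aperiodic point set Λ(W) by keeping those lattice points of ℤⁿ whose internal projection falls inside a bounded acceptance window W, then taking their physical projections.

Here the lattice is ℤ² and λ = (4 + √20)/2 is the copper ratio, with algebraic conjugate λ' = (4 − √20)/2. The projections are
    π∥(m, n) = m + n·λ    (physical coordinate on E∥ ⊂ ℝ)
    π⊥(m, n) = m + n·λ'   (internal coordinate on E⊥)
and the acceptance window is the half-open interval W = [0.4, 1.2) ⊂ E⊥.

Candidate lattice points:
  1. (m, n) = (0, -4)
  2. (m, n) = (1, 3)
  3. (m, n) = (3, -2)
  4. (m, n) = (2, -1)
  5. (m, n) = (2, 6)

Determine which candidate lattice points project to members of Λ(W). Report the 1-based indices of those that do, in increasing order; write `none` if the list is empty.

1, 5

λ' = (4−√20)/2 ≈ -0.23607.
candidate 1: (m,n)=(0,-4) → π∥ = 0-4·λ ≈ -16.94427, π⊥ = 0-4·λ' ≈ 0.94427 ∈ [0.4, 1.2) ⇒ IN Λ
candidate 2: (m,n)=(1,3) → π∥ = 1+3·λ ≈ 13.70820, π⊥ = 1+3·λ' ≈ 0.29180 ∉ [0.4, 1.2) ⇒ out
candidate 3: (m,n)=(3,-2) → π∥ = 3-2·λ ≈ -5.47214, π⊥ = 3-2·λ' ≈ 3.47214 ∉ [0.4, 1.2) ⇒ out
candidate 4: (m,n)=(2,-1) → π∥ = 2-1·λ ≈ -2.23607, π⊥ = 2-1·λ' ≈ 2.23607 ∉ [0.4, 1.2) ⇒ out
candidate 5: (m,n)=(2,6) → π∥ = 2+6·λ ≈ 27.41641, π⊥ = 2+6·λ' ≈ 0.58359 ∈ [0.4, 1.2) ⇒ IN Λ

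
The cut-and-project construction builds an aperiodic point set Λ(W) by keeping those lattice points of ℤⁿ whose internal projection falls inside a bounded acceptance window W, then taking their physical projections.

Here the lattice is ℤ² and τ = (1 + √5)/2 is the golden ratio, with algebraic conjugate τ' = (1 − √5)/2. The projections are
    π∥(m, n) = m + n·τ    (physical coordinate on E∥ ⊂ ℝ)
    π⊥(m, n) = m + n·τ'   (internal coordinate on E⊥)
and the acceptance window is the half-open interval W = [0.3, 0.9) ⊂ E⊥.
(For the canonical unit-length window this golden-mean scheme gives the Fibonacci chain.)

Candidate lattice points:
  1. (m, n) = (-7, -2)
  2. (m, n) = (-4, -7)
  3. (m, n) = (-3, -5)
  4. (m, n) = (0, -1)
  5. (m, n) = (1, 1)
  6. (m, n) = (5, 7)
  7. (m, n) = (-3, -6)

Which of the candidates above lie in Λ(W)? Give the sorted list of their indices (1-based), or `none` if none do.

2, 4, 5, 6, 7

τ' = (1−√5)/2 ≈ -0.6180.
#1 (-7,-2): internal coord -7 + (-2)·τ' = -5.7639; -5.7639 ∉ [0.3, 0.9) → out
#2 (-4,-7): internal coord -4 + (-7)·τ' = +0.3262; +0.3262 ∈ [0.3, 0.9) → IN Λ
#3 (-3,-5): internal coord -3 + (-5)·τ' = +0.0902; +0.0902 ∉ [0.3, 0.9) → out
#4 (0,-1): internal coord 0 + (-1)·τ' = +0.6180; +0.6180 ∈ [0.3, 0.9) → IN Λ
#5 (1,1): internal coord 1 + (1)·τ' = +0.3820; +0.3820 ∈ [0.3, 0.9) → IN Λ
#6 (5,7): internal coord 5 + (7)·τ' = +0.6738; +0.6738 ∈ [0.3, 0.9) → IN Λ
#7 (-3,-6): internal coord -3 + (-6)·τ' = +0.7082; +0.7082 ∈ [0.3, 0.9) → IN Λ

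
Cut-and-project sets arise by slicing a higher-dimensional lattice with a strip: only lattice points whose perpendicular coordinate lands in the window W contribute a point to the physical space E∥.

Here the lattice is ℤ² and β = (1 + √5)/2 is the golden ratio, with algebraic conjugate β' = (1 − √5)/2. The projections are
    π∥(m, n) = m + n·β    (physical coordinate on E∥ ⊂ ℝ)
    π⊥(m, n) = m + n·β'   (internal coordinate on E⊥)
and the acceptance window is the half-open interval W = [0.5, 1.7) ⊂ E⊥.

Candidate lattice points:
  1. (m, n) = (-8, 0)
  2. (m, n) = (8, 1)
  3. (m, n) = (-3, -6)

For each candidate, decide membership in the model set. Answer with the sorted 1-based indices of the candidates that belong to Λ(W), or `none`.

Numerically β ≈ 1.6180 and β' = −1/β ≈ -0.6180.
#1 (-8,0): internal coord -8 + (0)·β' = -8.0000; -8.0000 ∉ [0.5, 1.7) → out
#2 (8,1): internal coord 8 + (1)·β' = +7.3820; +7.3820 ∉ [0.5, 1.7) → out
#3 (-3,-6): internal coord -3 + (-6)·β' = +0.7082; +0.7082 ∈ [0.5, 1.7) → IN Λ

3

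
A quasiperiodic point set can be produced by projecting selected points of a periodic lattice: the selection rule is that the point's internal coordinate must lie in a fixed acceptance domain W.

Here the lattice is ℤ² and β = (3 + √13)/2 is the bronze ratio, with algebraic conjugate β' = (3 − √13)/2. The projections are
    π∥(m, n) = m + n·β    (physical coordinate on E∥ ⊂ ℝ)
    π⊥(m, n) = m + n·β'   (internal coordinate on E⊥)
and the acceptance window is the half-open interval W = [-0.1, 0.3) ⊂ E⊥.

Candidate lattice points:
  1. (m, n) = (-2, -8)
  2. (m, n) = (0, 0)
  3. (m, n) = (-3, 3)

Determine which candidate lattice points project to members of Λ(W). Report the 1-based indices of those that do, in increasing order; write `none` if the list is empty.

Compute β' = (3−√13)/2 = -0.302776, so π⊥(m,n) = m -0.302776·n.
candidate 1: (m,n)=(-2,-8) → π∥ = -2-8·β ≈ -28.422205, π⊥ = -2-8·β' ≈ 0.422205 ∉ [-0.1, 0.3) ⇒ out
candidate 2: (m,n)=(0,0) → π∥ = 0+0·β ≈ 0.000000, π⊥ = 0+0·β' ≈ 0.000000 ∈ [-0.1, 0.3) ⇒ IN Λ
candidate 3: (m,n)=(-3,3) → π∥ = -3+3·β ≈ 6.908327, π⊥ = -3+3·β' ≈ -3.908327 ∉ [-0.1, 0.3) ⇒ out

2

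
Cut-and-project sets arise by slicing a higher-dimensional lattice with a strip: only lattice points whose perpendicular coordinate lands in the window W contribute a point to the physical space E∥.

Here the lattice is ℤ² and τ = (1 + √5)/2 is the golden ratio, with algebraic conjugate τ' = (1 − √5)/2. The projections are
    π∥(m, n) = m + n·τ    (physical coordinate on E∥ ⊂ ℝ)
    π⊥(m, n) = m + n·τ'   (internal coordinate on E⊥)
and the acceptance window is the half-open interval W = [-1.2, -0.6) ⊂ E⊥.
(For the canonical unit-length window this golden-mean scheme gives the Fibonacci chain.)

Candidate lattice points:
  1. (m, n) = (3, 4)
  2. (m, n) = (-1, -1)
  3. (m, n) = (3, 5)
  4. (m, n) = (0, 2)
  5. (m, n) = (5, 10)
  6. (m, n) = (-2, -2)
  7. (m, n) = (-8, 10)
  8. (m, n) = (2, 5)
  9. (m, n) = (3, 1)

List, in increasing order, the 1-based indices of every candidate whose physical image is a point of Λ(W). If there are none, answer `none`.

5, 6, 8

Numerically τ ≈ 1.61803 and τ' = −1/τ ≈ -0.61803.
candidate 1: (m,n)=(3,4) → π∥ = 3+4·τ ≈ 9.47214, π⊥ = 3+4·τ' ≈ 0.52786 ∉ [-1.2, -0.6) ⇒ out
candidate 2: (m,n)=(-1,-1) → π∥ = -1-1·τ ≈ -2.61803, π⊥ = -1-1·τ' ≈ -0.38197 ∉ [-1.2, -0.6) ⇒ out
candidate 3: (m,n)=(3,5) → π∥ = 3+5·τ ≈ 11.09017, π⊥ = 3+5·τ' ≈ -0.09017 ∉ [-1.2, -0.6) ⇒ out
candidate 4: (m,n)=(0,2) → π∥ = 0+2·τ ≈ 3.23607, π⊥ = 0+2·τ' ≈ -1.23607 ∉ [-1.2, -0.6) ⇒ out
candidate 5: (m,n)=(5,10) → π∥ = 5+10·τ ≈ 21.18034, π⊥ = 5+10·τ' ≈ -1.18034 ∈ [-1.2, -0.6) ⇒ IN Λ
candidate 6: (m,n)=(-2,-2) → π∥ = -2-2·τ ≈ -5.23607, π⊥ = -2-2·τ' ≈ -0.76393 ∈ [-1.2, -0.6) ⇒ IN Λ
candidate 7: (m,n)=(-8,10) → π∥ = -8+10·τ ≈ 8.18034, π⊥ = -8+10·τ' ≈ -14.18034 ∉ [-1.2, -0.6) ⇒ out
candidate 8: (m,n)=(2,5) → π∥ = 2+5·τ ≈ 10.09017, π⊥ = 2+5·τ' ≈ -1.09017 ∈ [-1.2, -0.6) ⇒ IN Λ
candidate 9: (m,n)=(3,1) → π∥ = 3+1·τ ≈ 4.61803, π⊥ = 3+1·τ' ≈ 2.38197 ∉ [-1.2, -0.6) ⇒ out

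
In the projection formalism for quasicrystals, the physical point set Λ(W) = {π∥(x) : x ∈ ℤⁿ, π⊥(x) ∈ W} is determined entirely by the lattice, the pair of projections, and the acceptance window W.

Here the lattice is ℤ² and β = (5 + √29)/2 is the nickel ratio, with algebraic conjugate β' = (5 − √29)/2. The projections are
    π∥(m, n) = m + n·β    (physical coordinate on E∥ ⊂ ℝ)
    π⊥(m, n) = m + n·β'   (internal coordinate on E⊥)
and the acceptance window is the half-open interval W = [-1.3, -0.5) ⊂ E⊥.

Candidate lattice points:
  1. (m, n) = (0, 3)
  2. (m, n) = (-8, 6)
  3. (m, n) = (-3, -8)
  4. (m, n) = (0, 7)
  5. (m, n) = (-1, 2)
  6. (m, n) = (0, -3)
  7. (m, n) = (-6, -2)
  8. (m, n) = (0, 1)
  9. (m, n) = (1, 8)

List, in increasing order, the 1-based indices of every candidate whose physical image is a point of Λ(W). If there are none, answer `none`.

β' = (5−√29)/2 ≈ -0.19258.
candidate 1: (m,n)=(0,3) → π∥ = 0+3·β ≈ 15.57775, π⊥ = 0+3·β' ≈ -0.57775 ∈ [-1.3, -0.5) ⇒ IN Λ
candidate 2: (m,n)=(-8,6) → π∥ = -8+6·β ≈ 23.15549, π⊥ = -8+6·β' ≈ -9.15549 ∉ [-1.3, -0.5) ⇒ out
candidate 3: (m,n)=(-3,-8) → π∥ = -3-8·β ≈ -44.54066, π⊥ = -3-8·β' ≈ -1.45934 ∉ [-1.3, -0.5) ⇒ out
candidate 4: (m,n)=(0,7) → π∥ = 0+7·β ≈ 36.34808, π⊥ = 0+7·β' ≈ -1.34808 ∉ [-1.3, -0.5) ⇒ out
candidate 5: (m,n)=(-1,2) → π∥ = -1+2·β ≈ 9.38516, π⊥ = -1+2·β' ≈ -1.38516 ∉ [-1.3, -0.5) ⇒ out
candidate 6: (m,n)=(0,-3) → π∥ = 0-3·β ≈ -15.57775, π⊥ = 0-3·β' ≈ 0.57775 ∉ [-1.3, -0.5) ⇒ out
candidate 7: (m,n)=(-6,-2) → π∥ = -6-2·β ≈ -16.38516, π⊥ = -6-2·β' ≈ -5.61484 ∉ [-1.3, -0.5) ⇒ out
candidate 8: (m,n)=(0,1) → π∥ = 0+1·β ≈ 5.19258, π⊥ = 0+1·β' ≈ -0.19258 ∉ [-1.3, -0.5) ⇒ out
candidate 9: (m,n)=(1,8) → π∥ = 1+8·β ≈ 42.54066, π⊥ = 1+8·β' ≈ -0.54066 ∈ [-1.3, -0.5) ⇒ IN Λ

1, 9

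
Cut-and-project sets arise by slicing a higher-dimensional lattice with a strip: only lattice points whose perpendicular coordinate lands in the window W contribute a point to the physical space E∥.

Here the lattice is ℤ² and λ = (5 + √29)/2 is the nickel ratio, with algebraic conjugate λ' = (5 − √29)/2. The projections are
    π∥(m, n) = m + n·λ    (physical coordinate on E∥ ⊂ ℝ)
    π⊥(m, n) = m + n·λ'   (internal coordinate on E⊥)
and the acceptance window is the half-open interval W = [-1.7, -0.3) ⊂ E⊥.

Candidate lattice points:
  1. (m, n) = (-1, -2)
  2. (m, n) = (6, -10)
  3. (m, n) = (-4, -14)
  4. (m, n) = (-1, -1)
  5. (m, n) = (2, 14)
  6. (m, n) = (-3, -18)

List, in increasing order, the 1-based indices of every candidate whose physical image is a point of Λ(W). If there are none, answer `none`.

1, 3, 4, 5

λ' = (5−√29)/2 ≈ -0.192582.
#1 (-1,-2): internal coord -1 + (-2)·λ' = -0.614835; -0.614835 ∈ [-1.7, -0.3) → IN Λ
#2 (6,-10): internal coord 6 + (-10)·λ' = +7.925824; +7.925824 ∉ [-1.7, -0.3) → out
#3 (-4,-14): internal coord -4 + (-14)·λ' = -1.303846; -1.303846 ∈ [-1.7, -0.3) → IN Λ
#4 (-1,-1): internal coord -1 + (-1)·λ' = -0.807418; -0.807418 ∈ [-1.7, -0.3) → IN Λ
#5 (2,14): internal coord 2 + (14)·λ' = -0.696154; -0.696154 ∈ [-1.7, -0.3) → IN Λ
#6 (-3,-18): internal coord -3 + (-18)·λ' = +0.466483; +0.466483 ∉ [-1.7, -0.3) → out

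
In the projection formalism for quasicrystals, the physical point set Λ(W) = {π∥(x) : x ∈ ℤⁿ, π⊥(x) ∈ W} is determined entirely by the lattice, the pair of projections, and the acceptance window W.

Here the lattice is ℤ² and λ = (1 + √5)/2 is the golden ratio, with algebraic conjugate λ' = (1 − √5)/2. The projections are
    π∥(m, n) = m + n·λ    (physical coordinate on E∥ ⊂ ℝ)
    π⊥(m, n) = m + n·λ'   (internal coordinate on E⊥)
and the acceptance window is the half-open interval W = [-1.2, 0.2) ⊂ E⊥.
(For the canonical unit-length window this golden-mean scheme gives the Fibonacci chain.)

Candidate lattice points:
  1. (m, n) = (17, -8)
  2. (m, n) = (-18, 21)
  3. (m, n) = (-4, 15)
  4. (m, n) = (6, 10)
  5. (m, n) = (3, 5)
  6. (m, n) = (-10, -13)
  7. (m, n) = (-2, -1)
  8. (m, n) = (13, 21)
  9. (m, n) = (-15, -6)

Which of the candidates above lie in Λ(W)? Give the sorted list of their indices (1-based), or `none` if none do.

4, 5, 8

Compute λ' = (1−√5)/2 = -0.61803, so π⊥(m,n) = m -0.61803·n.
#1 (17,-8): internal coord 17 + (-8)·λ' = +21.94427; +21.94427 ∉ [-1.2, 0.2) → out
#2 (-18,21): internal coord -18 + (21)·λ' = -30.97871; -30.97871 ∉ [-1.2, 0.2) → out
#3 (-4,15): internal coord -4 + (15)·λ' = -13.27051; -13.27051 ∉ [-1.2, 0.2) → out
#4 (6,10): internal coord 6 + (10)·λ' = -0.18034; -0.18034 ∈ [-1.2, 0.2) → IN Λ
#5 (3,5): internal coord 3 + (5)·λ' = -0.09017; -0.09017 ∈ [-1.2, 0.2) → IN Λ
#6 (-10,-13): internal coord -10 + (-13)·λ' = -1.96556; -1.96556 ∉ [-1.2, 0.2) → out
#7 (-2,-1): internal coord -2 + (-1)·λ' = -1.38197; -1.38197 ∉ [-1.2, 0.2) → out
#8 (13,21): internal coord 13 + (21)·λ' = +0.02129; +0.02129 ∈ [-1.2, 0.2) → IN Λ
#9 (-15,-6): internal coord -15 + (-6)·λ' = -11.29180; -11.29180 ∉ [-1.2, 0.2) → out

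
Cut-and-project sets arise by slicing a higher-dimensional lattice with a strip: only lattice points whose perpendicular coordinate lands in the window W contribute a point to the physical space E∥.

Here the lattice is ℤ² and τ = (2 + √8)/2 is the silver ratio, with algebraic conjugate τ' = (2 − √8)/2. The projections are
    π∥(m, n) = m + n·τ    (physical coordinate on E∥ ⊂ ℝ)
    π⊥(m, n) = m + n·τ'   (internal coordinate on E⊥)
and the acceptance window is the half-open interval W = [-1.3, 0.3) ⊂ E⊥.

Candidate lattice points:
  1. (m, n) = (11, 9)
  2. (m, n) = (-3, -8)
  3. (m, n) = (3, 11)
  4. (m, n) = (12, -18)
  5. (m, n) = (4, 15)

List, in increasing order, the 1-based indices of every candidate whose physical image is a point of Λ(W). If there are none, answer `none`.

Numerically τ ≈ 2.41421 and τ' = −1/τ ≈ -0.41421.
[1] lift (11,9): star map gives 7.27208; window check -1.3 ≤ 7.27208 < 0.3 is false → out
[2] lift (-3,-8): star map gives 0.31371; window check -1.3 ≤ 0.31371 < 0.3 is false → out
[3] lift (3,11): star map gives -1.55635; window check -1.3 ≤ -1.55635 < 0.3 is false → out
[4] lift (12,-18): star map gives 19.45584; window check -1.3 ≤ 19.45584 < 0.3 is false → out
[5] lift (4,15): star map gives -2.21320; window check -1.3 ≤ -2.21320 < 0.3 is false → out

none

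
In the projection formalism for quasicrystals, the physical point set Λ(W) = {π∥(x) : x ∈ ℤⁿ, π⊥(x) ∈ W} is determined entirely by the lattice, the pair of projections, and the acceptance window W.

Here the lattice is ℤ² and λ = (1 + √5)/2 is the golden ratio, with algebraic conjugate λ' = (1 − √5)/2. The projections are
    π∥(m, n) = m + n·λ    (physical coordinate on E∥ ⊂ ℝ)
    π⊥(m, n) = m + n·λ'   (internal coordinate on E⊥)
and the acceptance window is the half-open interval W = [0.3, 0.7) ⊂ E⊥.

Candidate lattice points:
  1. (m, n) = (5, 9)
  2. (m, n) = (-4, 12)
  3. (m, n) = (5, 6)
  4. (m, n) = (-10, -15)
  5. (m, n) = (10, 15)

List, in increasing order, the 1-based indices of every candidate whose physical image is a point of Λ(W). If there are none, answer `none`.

λ' = (1−√5)/2 ≈ -0.618034.
[1] lift (5,9): star map gives -0.562306; window check 0.3 ≤ -0.562306 < 0.7 is false → out
[2] lift (-4,12): star map gives -11.416408; window check 0.3 ≤ -11.416408 < 0.7 is false → out
[3] lift (5,6): star map gives 1.291796; window check 0.3 ≤ 1.291796 < 0.7 is false → out
[4] lift (-10,-15): star map gives -0.729490; window check 0.3 ≤ -0.729490 < 0.7 is false → out
[5] lift (10,15): star map gives 0.729490; window check 0.3 ≤ 0.729490 < 0.7 is false → out

none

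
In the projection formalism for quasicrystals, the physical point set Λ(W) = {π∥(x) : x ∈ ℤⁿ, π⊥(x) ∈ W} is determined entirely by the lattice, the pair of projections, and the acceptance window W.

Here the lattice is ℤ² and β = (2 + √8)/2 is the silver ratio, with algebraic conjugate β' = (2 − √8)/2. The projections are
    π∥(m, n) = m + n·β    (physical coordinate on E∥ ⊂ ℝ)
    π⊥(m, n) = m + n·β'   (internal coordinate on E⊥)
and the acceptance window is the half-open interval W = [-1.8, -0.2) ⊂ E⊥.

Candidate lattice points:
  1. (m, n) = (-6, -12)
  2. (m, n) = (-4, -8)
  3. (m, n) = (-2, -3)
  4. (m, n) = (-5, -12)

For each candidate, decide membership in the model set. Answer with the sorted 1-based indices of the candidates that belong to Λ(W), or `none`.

1, 2, 3

Compute β' = (2−√8)/2 = -0.4142, so π⊥(m,n) = m -0.4142·n.
candidate 1: (m,n)=(-6,-12) → π∥ = -6-12·β ≈ -34.9706, π⊥ = -6-12·β' ≈ -1.0294 ∈ [-1.8, -0.2) ⇒ IN Λ
candidate 2: (m,n)=(-4,-8) → π∥ = -4-8·β ≈ -23.3137, π⊥ = -4-8·β' ≈ -0.6863 ∈ [-1.8, -0.2) ⇒ IN Λ
candidate 3: (m,n)=(-2,-3) → π∥ = -2-3·β ≈ -9.2426, π⊥ = -2-3·β' ≈ -0.7574 ∈ [-1.8, -0.2) ⇒ IN Λ
candidate 4: (m,n)=(-5,-12) → π∥ = -5-12·β ≈ -33.9706, π⊥ = -5-12·β' ≈ -0.0294 ∉ [-1.8, -0.2) ⇒ out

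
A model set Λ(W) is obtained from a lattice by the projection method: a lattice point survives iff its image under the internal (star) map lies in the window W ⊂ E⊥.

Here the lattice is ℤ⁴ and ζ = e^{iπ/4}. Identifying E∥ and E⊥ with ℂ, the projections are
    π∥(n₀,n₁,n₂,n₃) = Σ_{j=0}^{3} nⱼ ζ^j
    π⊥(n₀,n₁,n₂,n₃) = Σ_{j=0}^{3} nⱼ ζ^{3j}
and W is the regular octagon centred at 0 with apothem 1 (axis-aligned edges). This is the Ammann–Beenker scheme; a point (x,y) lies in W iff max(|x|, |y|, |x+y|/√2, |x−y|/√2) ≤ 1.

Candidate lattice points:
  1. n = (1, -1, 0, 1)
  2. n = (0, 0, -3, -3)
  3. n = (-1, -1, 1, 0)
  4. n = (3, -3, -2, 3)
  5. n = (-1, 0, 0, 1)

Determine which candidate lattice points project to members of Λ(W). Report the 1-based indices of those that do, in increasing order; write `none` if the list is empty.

With ζ = e^{iπ/4} the internal vectors are ζ^0,ζ^3,ζ^6,ζ^9.
#1 (1, -1, 0, 1): internal (2.41421, 0.00000); octagon support 2.41421 vs apothem 1 → ∉ W
#2 (0, 0, -3, -3): internal (-2.12132, 0.87868); octagon support 2.12132 vs apothem 1 → ∉ W
#3 (-1, -1, 1, 0): internal (-0.29289, -1.70711); octagon support 1.70711 vs apothem 1 → ∉ W
#4 (3, -3, -2, 3): internal (7.24264, 2.00000); octagon support 7.24264 vs apothem 1 → ∉ W
#5 (-1, 0, 0, 1): internal (-0.29289, 0.70711); octagon support 0.70711 vs apothem 1 → ∈ W

5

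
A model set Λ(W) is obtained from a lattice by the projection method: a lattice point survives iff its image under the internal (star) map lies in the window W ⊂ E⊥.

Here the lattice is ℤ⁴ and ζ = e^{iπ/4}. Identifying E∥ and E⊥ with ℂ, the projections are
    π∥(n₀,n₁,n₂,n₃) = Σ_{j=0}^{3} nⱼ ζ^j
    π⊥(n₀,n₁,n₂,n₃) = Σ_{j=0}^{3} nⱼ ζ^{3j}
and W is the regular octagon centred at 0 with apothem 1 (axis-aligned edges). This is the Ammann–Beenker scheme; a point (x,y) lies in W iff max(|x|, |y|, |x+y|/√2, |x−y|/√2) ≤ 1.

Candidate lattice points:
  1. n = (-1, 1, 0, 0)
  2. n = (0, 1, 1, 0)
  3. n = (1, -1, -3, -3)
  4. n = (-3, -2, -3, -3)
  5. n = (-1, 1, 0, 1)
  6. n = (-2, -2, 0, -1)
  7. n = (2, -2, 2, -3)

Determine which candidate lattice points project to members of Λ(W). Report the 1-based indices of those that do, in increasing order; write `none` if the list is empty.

Internal map: ζ^{3j} for j=0..3 gives (1,0), (−√2/2,√2/2), (0,−1), (√2/2,√2/2).
candidate 1: n = (-1, 1, 0, 0) → π⊥ ≈ (-1.7071, +0.7071); max(|x|,|y|,|x±y|/√2) = 1.7071 > 1 ⇒ ∉ W
candidate 2: n = (0, 1, 1, 0) → π⊥ ≈ (-0.7071, -0.2929); max(|x|,|y|,|x±y|/√2) = 0.7071 ≤ 1 ⇒ ∈ W
candidate 3: n = (1, -1, -3, -3) → π⊥ ≈ (-0.4142, +0.1716); max(|x|,|y|,|x±y|/√2) = 0.4142 ≤ 1 ⇒ ∈ W
candidate 4: n = (-3, -2, -3, -3) → π⊥ ≈ (-3.7071, -0.5355); max(|x|,|y|,|x±y|/√2) = 3.7071 > 1 ⇒ ∉ W
candidate 5: n = (-1, 1, 0, 1) → π⊥ ≈ (-1.0000, +1.4142); max(|x|,|y|,|x±y|/√2) = 1.7071 > 1 ⇒ ∉ W
candidate 6: n = (-2, -2, 0, -1) → π⊥ ≈ (-1.2929, -2.1213); max(|x|,|y|,|x±y|/√2) = 2.4142 > 1 ⇒ ∉ W
candidate 7: n = (2, -2, 2, -3) → π⊥ ≈ (+1.2929, -5.5355); max(|x|,|y|,|x±y|/√2) = 5.5355 > 1 ⇒ ∉ W

2, 3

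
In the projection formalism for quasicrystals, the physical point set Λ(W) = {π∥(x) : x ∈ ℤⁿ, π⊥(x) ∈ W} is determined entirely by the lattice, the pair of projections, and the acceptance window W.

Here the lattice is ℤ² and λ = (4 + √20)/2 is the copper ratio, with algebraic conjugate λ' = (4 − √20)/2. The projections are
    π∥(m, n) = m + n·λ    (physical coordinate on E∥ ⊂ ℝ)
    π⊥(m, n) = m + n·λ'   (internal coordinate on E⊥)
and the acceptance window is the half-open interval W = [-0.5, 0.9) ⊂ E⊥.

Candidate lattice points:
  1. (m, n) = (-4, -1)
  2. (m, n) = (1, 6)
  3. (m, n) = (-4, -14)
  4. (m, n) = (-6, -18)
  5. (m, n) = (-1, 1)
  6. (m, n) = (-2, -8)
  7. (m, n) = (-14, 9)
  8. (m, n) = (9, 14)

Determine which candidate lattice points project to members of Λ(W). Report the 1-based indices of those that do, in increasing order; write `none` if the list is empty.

2, 6

Compute λ' = (4−√20)/2 = -0.2361, so π⊥(m,n) = m -0.2361·n.
[1] lift (-4,-1): star map gives -3.7639; window check -0.5 ≤ -3.7639 < 0.9 is false → out
[2] lift (1,6): star map gives -0.4164; window check -0.5 ≤ -0.4164 < 0.9 is true → IN Λ
[3] lift (-4,-14): star map gives -0.6950; window check -0.5 ≤ -0.6950 < 0.9 is false → out
[4] lift (-6,-18): star map gives -1.7508; window check -0.5 ≤ -1.7508 < 0.9 is false → out
[5] lift (-1,1): star map gives -1.2361; window check -0.5 ≤ -1.2361 < 0.9 is false → out
[6] lift (-2,-8): star map gives -0.1115; window check -0.5 ≤ -0.1115 < 0.9 is true → IN Λ
[7] lift (-14,9): star map gives -16.1246; window check -0.5 ≤ -16.1246 < 0.9 is false → out
[8] lift (9,14): star map gives 5.6950; window check -0.5 ≤ 5.6950 < 0.9 is false → out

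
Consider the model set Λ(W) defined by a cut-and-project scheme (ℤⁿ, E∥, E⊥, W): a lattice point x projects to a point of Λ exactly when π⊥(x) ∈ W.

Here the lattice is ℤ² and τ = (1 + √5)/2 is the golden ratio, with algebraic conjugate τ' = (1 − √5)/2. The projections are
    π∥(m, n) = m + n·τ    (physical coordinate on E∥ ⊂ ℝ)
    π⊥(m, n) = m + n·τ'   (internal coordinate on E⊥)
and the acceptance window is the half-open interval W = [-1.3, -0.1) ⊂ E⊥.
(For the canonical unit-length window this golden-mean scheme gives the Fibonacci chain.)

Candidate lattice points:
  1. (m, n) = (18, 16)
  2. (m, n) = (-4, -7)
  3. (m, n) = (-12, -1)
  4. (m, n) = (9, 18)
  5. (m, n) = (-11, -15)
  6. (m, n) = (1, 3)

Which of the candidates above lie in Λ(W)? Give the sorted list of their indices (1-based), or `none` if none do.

Numerically τ ≈ 1.618034 and τ' = −1/τ ≈ -0.618034.
candidate 1: (m,n)=(18,16) → π∥ = 18+16·τ ≈ 43.888544, π⊥ = 18+16·τ' ≈ 8.111456 ∉ [-1.3, -0.1) ⇒ out
candidate 2: (m,n)=(-4,-7) → π∥ = -4-7·τ ≈ -15.326238, π⊥ = -4-7·τ' ≈ 0.326238 ∉ [-1.3, -0.1) ⇒ out
candidate 3: (m,n)=(-12,-1) → π∥ = -12-1·τ ≈ -13.618034, π⊥ = -12-1·τ' ≈ -11.381966 ∉ [-1.3, -0.1) ⇒ out
candidate 4: (m,n)=(9,18) → π∥ = 9+18·τ ≈ 38.124612, π⊥ = 9+18·τ' ≈ -2.124612 ∉ [-1.3, -0.1) ⇒ out
candidate 5: (m,n)=(-11,-15) → π∥ = -11-15·τ ≈ -35.270510, π⊥ = -11-15·τ' ≈ -1.729490 ∉ [-1.3, -0.1) ⇒ out
candidate 6: (m,n)=(1,3) → π∥ = 1+3·τ ≈ 5.854102, π⊥ = 1+3·τ' ≈ -0.854102 ∈ [-1.3, -0.1) ⇒ IN Λ

6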